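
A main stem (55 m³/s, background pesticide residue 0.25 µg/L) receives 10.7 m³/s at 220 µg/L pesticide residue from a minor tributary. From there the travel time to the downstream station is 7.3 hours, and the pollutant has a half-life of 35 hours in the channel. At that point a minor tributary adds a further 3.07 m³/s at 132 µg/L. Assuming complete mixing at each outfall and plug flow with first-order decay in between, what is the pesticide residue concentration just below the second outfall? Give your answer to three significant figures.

35.7 µg/L

After mixing, C = (55.00·0.2500 + 10.70·220.0) / 65.70 = 2368/65.70 = 36.04 µg/L; combined flow 65.70 m³/s.
Half-life 35 h → k = ln 2 / 35 = 0.01980 h⁻¹ = 0.4753 d⁻¹.
First-order decay: C = 36.04·exp(−k·t) = 36.04·0.8654 = 31.19 µg/L.
Second outfall: C = (65.70·31.19 + 3.070·132.0)/68.77 = 35.69 µg/L.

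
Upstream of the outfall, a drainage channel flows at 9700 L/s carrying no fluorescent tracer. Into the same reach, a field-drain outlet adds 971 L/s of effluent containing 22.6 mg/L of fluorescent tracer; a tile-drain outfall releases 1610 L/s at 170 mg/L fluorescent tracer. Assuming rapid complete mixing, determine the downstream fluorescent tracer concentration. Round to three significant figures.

Mixed concentration C = ΣQC/ΣQ = (9700·0 + 971.0·22.60 + 1610·170.0) / 12280 = 295600/12280 = 24.07 mg/L.

24.1 mg/L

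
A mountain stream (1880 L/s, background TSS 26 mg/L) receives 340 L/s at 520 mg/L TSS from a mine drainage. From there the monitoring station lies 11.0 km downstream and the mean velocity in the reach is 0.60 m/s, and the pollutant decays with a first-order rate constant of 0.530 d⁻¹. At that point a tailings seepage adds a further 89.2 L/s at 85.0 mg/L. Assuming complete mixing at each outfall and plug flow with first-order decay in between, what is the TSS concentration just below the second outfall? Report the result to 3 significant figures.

90.6 mg/L

Conservation of mass: C = (1880·26.00 + 340.0·520.0) / 2220 = 225700/2220 = 101.7 mg/L; combined flow 2220 L/s.
Travel time t = 11.0·1000 / 0.60 = 18330 s = 5.093 h.
First-order decay: C = 101.7·exp(−k·t) = 101.7·0.8936 = 90.84 mg/L.
Second outfall: C = (2220·90.84 + 89.20·85.00)/2309 = 90.62 mg/L.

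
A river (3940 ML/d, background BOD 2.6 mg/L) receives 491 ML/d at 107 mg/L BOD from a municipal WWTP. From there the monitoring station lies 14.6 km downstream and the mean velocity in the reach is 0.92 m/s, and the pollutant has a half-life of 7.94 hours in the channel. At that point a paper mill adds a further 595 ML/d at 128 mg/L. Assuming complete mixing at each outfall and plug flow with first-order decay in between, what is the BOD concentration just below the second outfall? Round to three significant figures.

23.7 mg/L

Mixed concentration C = ΣQC/ΣQ = (3940·2.600 + 491.0·107.0) / 4431 = 62780/4431 = 14.17 mg/L; combined flow 4431 ML/d.
Travel time t = 14.6·1000 / 0.92 = 15870 s = 4.408 h.
Half-life 7.94 h → k = ln 2 / 7.94 = 0.08730 h⁻¹ = 2.095 d⁻¹.
Applying C = C₀e^(−kt): 14.17 × 0.6806 = 9.643 mg/L.
Second outfall: C = (4431·9.643 + 595.0·128.0)/5026 = 23.65 mg/L.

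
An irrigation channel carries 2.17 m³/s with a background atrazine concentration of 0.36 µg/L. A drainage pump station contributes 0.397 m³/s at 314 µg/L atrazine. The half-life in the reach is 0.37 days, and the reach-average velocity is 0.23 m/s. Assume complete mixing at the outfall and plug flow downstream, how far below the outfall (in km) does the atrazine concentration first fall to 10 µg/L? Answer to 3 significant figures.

Flow-weighted average: C = (2.170·0.3600 + 0.3970·314.0) / 2.567 = 125.4/2.567 = 48.87 µg/L.
Half-life 0.37 d → k = ln 2 / 0.37 = 1.873 d⁻¹.
Set 48.87·exp(−k·t) = 10 → t = ln(48.87/10)/k = 73170 s = 20.32 h.
Distance = v·t = 0.23·73170 = 16830 m = 16.83 km.

16.8 km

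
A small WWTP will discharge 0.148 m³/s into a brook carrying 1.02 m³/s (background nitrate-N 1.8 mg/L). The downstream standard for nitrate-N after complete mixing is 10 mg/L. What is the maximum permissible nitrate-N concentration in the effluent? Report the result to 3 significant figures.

At the limit, (Qr·Cr + Qe·Cₑ)/(Qr + Qe) = 10:
Cₑ = (1.168·10 − 1.020·1.800) / 0.1480 = 66.51 mg/L.

66.5 mg/L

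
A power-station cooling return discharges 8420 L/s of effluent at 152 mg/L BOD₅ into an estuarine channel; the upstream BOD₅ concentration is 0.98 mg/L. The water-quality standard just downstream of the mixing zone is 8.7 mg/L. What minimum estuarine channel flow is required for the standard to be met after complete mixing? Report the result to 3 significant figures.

Set C_mix = 8.7: (Q·0.9800 + 8420·152.0) / (Q + 8420) = 8.7
→ Q = 8420·(152.0 − 8.7)/(8.7 − 0.9800) = 156300 L/s.

156000 L/s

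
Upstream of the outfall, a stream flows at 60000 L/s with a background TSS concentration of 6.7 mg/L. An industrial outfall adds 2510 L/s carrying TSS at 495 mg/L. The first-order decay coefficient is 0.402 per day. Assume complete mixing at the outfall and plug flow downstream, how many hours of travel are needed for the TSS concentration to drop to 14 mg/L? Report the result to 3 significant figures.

Mass balance: C = (60000·6.700 + 2510·495.0) / 62510 = 1644000/62510 = 26.31 mg/L.
26.31·exp(−k·t) = 14 → t = ln(26.31/14)/k = 135600 s = 37.66 h.

37.7 h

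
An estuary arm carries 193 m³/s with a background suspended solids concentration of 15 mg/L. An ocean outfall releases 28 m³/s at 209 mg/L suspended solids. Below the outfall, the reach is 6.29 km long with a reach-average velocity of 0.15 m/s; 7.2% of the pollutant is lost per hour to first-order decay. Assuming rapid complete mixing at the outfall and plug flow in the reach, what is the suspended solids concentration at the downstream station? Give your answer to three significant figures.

16.6 mg/L

Mass balance: C = (193.0·15.00 + 28.00·209.0) / 221.0 = 8747/221.0 = 39.58 mg/L.
Travel time t = 6.29·1000 / 0.15 = 41930 s = 11.65 h.
7.2%/h lost → k = −ln(1 − 0.072) = 0.07472 h⁻¹.
First-order decay: C = 39.58·exp(−k·t) = 39.58·0.4188 = 16.58 mg/L.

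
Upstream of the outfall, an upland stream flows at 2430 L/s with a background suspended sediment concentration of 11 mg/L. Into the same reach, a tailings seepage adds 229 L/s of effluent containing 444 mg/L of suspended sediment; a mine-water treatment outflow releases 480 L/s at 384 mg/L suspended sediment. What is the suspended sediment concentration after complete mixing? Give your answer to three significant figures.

99.6 mg/L

Flow-weighted average: C = (2430·11.00 + 229.0·444.0 + 480.0·384.0) / 3139 = 312700/3139 = 99.63 mg/L.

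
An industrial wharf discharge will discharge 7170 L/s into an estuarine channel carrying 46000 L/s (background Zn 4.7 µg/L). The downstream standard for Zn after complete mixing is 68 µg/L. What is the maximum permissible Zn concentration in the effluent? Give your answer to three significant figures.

474 µg/L

At the limit, (Qr·Cr + Qe·Cₑ)/(Qr + Qe) = 68:
Cₑ = (53170·68 − 46000·4.700) / 7170 = 474.1 µg/L.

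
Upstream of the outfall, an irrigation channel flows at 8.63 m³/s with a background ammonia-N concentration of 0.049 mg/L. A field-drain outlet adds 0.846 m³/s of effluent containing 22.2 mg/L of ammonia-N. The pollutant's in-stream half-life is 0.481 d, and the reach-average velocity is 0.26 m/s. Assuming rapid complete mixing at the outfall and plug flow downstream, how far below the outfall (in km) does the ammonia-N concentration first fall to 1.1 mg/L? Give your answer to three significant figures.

After mixing, C = (8.630·0.04900 + 0.8460·22.20) / 9.476 = 19.20/9.476 = 2.027 mg/L.
Half-life 0.481 d → k = ln 2 / 0.481 = 1.441 d⁻¹.
Set 2.027·exp(−k·t) = 1.1 → t = ln(2.027/1.1)/k = 36640 s = 10.18 h.
Distance = v·t = 0.26·36640 = 9525 m = 9.525 km.

9.53 km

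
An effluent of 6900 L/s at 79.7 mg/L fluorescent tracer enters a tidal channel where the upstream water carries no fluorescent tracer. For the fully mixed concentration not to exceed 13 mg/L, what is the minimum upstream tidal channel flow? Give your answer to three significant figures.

Set C_mix = 13: (Q·0 + 6900·79.70) / (Q + 6900) = 13
→ Q = 6900·(79.70 − 13)/(13 − 0) = 35400 L/s.

35400 L/s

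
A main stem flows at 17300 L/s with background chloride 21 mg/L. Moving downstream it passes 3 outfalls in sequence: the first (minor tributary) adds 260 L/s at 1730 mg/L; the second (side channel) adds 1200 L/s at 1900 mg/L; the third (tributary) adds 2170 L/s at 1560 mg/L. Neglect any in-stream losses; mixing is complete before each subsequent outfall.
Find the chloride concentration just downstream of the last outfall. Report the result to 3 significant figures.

310 mg/L

Below outfall 1: Q → 17560 L/s, C = (17300·21.00 + 260.0·1730)/17560 = 46.30 mg/L.
Below outfall 2: Q → 18760 L/s, C = (17560·46.30 + 1200·1900)/18760 = 164.9 mg/L.
Below outfall 3: Q → 20930 L/s, C = (18760·164.9 + 2170·1560)/20930 = 309.5 mg/L.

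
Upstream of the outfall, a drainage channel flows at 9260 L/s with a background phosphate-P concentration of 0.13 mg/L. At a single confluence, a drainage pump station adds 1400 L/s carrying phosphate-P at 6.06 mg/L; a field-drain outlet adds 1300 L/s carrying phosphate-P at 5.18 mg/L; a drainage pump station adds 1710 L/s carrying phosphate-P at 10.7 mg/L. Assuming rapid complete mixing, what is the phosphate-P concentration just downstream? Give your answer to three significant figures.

2.54 mg/L

Flow-weighted average: C = (9260·0.1300 + 1400·6.060 + 1300·5.180 + 1710·10.70) / 13670 = 34720/13670 = 2.540 mg/L.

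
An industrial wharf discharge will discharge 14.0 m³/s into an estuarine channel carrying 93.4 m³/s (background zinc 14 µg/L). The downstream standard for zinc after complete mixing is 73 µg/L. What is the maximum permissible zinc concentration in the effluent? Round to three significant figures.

At the limit, (Qr·Cr + Qe·Cₑ)/(Qr + Qe) = 73:
Cₑ = (107.4·73 − 93.40·14.00) / 14.00 = 466.6 µg/L.

467 µg/L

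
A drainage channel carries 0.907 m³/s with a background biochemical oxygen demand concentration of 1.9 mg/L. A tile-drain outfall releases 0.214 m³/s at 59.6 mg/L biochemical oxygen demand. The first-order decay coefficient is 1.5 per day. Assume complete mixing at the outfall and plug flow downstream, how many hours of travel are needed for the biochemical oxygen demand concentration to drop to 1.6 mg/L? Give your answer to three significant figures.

33.4 h

Mass balance: C = (0.9070·1.900 + 0.2140·59.60) / 1.121 = 14.48/1.121 = 12.91 mg/L.
12.91·exp(−k·t) = 1.6 → t = ln(12.91/1.6)/k = 120300 s = 33.41 h.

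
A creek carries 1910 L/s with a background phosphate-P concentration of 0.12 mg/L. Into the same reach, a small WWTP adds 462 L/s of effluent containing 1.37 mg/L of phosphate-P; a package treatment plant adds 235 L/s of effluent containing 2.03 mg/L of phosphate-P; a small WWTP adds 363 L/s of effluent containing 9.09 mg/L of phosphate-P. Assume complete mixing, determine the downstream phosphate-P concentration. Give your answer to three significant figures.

Mixed concentration C = ΣQC/ΣQ = (1910·0.1200 + 462.0·1.370 + 235.0·2.030 + 363.0·9.090) / 2970 = 4639/2970 = 1.562 mg/L.

1.56 mg/L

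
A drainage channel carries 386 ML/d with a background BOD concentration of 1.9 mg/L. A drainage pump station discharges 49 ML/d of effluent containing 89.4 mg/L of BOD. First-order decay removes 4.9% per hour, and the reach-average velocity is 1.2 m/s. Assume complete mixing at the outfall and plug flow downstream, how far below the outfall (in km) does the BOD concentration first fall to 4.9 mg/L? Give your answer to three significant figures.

Mass balance: C = (386.0·1.900 + 49.00·89.40) / 435.0 = 5114/435.0 = 11.76 mg/L.
4.9%/h lost → k = −ln(1 − 0.049) = 0.05024 h⁻¹.
Set 11.76·exp(−k·t) = 4.9 → t = ln(11.76/4.9)/k = 62710 s = 17.42 h.
Distance = v·t = 1.2·62710 = 75250 m = 75.25 km.

75.3 km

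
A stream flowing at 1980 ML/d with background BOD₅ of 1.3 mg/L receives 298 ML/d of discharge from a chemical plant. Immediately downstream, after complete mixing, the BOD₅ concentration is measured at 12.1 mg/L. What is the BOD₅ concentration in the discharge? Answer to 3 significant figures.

Mass balance: 1980·1.300 + 298.0·Cₑ = 2278·12.10
→ Cₑ = (2278·12.10 − 1980·1.300) / 298.0 = 83.86 mg/L.

83.9 mg/L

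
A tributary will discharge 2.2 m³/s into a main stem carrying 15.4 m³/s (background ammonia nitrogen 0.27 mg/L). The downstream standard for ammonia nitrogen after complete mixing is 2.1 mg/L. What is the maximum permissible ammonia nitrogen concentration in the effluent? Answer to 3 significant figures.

14.9 mg/L

At the limit, (Qr·Cr + Qe·Cₑ)/(Qr + Qe) = 2.1:
Cₑ = (17.60·2.1 − 15.40·0.2700) / 2.200 = 14.91 mg/L.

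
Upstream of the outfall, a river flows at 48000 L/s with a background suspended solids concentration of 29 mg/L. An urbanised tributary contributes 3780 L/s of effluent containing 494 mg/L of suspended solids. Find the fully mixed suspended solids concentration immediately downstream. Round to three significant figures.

Mixed concentration C = ΣQC/ΣQ = (48000·29.00 + 3780·494.0) / 51780 = 3259000/51780 = 62.95 mg/L.

62.9 mg/L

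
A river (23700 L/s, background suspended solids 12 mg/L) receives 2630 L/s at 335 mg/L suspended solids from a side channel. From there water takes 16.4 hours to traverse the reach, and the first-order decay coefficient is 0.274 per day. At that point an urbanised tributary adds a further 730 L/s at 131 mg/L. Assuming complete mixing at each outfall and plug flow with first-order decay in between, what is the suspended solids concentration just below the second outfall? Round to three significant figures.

39.2 mg/L

Conservation of mass: C = (23700·12.00 + 2630·335.0) / 26330 = 1165000/26330 = 44.26 mg/L; combined flow 26330 L/s.
Decay over the reach: 44.26·exp(−kt) = 44.26·0.8293 = 36.71 mg/L.
At the second outfall, C = (26330·36.71 + 730.0·131.0) / (26330 + 730.0) = 39.25 mg/L.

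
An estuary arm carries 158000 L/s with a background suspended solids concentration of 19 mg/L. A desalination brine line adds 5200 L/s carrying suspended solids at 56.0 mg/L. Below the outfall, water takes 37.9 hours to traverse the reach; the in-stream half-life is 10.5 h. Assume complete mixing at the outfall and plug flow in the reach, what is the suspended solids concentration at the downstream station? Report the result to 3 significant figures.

After mixing, C = (158000·19.00 + 5200·56.00) / 163200 = 3293000/163200 = 20.18 mg/L.
Half-life 10.5 h → k = ln 2 / 10.5 = 0.06601 h⁻¹ = 1.584 d⁻¹.
Applying C = C₀e^(−kt): 20.18 × 0.08193 = 1.653 mg/L.

1.65 mg/L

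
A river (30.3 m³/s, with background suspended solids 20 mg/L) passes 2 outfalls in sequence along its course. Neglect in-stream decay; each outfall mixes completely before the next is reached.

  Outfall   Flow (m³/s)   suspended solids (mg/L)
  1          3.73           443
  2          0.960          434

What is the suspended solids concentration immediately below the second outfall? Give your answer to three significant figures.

76.5 mg/L

Outfall 1: combined Q = 34.03 m³/s; C = (30.30·20.00 + 3.730·443.0)/34.03 = 66.36 mg/L.
Outfall 2: combined Q = 34.99 m³/s; C = (34.03·66.36 + 0.9600·434.0)/34.99 = 76.45 mg/L.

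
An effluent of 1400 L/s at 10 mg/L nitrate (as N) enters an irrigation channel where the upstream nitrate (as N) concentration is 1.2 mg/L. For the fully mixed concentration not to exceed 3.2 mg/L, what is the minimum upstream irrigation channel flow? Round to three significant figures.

Set C_mix = 3.2: (Q·1.200 + 1400·10.00) / (Q + 1400) = 3.2
→ Q = 1400·(10.00 − 3.2)/(3.2 − 1.200) = 4760 L/s.

4760 L/s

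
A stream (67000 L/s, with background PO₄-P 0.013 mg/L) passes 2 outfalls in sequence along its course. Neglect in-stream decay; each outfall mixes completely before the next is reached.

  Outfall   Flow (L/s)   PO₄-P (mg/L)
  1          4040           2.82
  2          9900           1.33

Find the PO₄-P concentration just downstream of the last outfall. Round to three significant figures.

Outfall 1: combined Q = 71040 L/s; C = (67000·0.01300 + 4040·2.820)/71040 = 0.1726 mg/L.
Outfall 2: combined Q = 80940 L/s; C = (71040·0.1726 + 9900·1.330)/80940 = 0.3142 mg/L.

0.314 mg/L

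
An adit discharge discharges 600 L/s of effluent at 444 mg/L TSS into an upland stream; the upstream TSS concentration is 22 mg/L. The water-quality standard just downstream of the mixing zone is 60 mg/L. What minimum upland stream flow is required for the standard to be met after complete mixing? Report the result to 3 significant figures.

6060 L/s

Set C_mix = 60: (Q·22.00 + 600.0·444.0) / (Q + 600.0) = 60
→ Q = 600.0·(444.0 − 60)/(60 − 22.00) = 6063 L/s.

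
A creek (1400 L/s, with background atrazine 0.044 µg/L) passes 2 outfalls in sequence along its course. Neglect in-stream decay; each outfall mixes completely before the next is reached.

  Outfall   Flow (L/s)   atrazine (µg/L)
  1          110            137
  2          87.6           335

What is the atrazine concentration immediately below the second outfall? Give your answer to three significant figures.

27.8 µg/L

After outfall 1: Q = 1400 + 110.0 = 1510 L/s; C = (1400·0.04400 + 110.0·137.0)/1510 = 10.02 µg/L.
After outfall 2: Q = 1510 + 87.60 = 1598 L/s; C = (1510·10.02 + 87.60·335.0)/1598 = 27.84 µg/L.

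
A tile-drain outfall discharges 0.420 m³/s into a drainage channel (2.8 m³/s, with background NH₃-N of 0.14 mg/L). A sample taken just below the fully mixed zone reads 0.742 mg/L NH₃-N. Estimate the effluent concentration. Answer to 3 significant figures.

4.76 mg/L

Mass balance: 2.800·0.1400 + 0.4200·Cₑ = 3.220·0.7420
→ Cₑ = (3.220·0.7420 − 2.800·0.1400) / 0.4200 = 4.755 mg/L.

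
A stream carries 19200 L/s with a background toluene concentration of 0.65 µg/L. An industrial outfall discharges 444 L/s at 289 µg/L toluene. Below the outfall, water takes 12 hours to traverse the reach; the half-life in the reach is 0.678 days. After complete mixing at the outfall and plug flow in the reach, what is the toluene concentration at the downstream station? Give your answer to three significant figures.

After mixing, C = (19200·0.6500 + 444.0·289.0) / 19640 = 140800/19640 = 7.167 µg/L.
Half-life 0.678 d → k = ln 2 / 0.678 = 1.022 d⁻¹.
Applying C = C₀e^(−kt): 7.167 × 0.5998 = 4.299 µg/L.

4.30 µg/L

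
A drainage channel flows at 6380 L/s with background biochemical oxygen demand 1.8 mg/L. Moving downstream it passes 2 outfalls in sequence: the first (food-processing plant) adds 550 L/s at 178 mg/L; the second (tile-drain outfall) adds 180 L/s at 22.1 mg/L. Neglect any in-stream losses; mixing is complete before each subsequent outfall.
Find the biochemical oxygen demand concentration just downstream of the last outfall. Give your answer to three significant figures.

Outfall 1: combined Q = 6930 L/s; C = (6380·1.800 + 550.0·178.0)/6930 = 15.78 mg/L.
Outfall 2: combined Q = 7110 L/s; C = (6930·15.78 + 180.0·22.10)/7110 = 15.94 mg/L.

15.9 mg/L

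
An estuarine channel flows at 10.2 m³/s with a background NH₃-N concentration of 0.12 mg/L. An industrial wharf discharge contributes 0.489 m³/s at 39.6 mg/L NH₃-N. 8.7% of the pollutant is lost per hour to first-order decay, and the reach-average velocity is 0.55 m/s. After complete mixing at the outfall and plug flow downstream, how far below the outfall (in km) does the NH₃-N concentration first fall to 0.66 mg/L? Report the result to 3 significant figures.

23.3 km

After mixing, C = (10.20·0.1200 + 0.4890·39.60) / 10.69 = 20.59/10.69 = 1.926 mg/L.
8.7%/h lost → k = −ln(1 − 0.087) = 0.09102 h⁻¹.
Set 1.926·exp(−k·t) = 0.66 → t = ln(1.926/0.66)/k = 42360 s = 11.77 h.
Distance = v·t = 0.55·42360 = 23300 m = 23.30 km.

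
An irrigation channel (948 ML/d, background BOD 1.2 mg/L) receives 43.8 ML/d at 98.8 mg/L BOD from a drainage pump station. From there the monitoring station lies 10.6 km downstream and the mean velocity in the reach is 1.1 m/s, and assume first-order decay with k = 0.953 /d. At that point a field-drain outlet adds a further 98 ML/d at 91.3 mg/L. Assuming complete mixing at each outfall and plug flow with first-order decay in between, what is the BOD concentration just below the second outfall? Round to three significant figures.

Conservation of mass: C = (948.0·1.200 + 43.80·98.80) / 991.8 = 5465/991.8 = 5.510 mg/L; combined flow 991.8 ML/d.
Travel time t = 10.6·1000 / 1.1 = 9636 s = 2.677 h.
Decay over the reach: 5.510·exp(−kt) = 5.510·0.8992 = 4.955 mg/L.
Second outfall: C = (991.8·4.955 + 98.00·91.30)/1090 = 12.72 mg/L.

12.7 mg/L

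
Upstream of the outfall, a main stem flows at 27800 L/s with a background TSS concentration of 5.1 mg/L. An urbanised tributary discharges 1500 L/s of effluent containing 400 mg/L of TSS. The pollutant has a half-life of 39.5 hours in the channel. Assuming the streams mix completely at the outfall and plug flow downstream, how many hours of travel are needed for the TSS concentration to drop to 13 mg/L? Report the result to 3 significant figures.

Flow-weighted average: C = (27800·5.100 + 1500·400.0) / 29300 = 741800/29300 = 25.32 mg/L.
Half-life 39.5 h → k = ln 2 / 39.5 = 0.01755 h⁻¹ = 0.4212 d⁻¹.
25.32·exp(−k·t) = 13 → t = ln(25.32/13)/k = 136700 s = 37.98 h.

38.0 h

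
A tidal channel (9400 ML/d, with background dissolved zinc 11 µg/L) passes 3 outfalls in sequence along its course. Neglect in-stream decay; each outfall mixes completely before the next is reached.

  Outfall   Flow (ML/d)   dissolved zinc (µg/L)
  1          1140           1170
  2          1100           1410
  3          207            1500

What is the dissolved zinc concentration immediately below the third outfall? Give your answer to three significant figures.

278 µg/L

Below outfall 1: Q → 10540 ML/d, C = (9400·11.00 + 1140·1170)/10540 = 136.4 µg/L.
Below outfall 2: Q → 11640 ML/d, C = (10540·136.4 + 1100·1410)/11640 = 256.7 µg/L.
Below outfall 3: Q → 11850 ML/d, C = (11640·256.7 + 207.0·1500)/11850 = 278.4 µg/L.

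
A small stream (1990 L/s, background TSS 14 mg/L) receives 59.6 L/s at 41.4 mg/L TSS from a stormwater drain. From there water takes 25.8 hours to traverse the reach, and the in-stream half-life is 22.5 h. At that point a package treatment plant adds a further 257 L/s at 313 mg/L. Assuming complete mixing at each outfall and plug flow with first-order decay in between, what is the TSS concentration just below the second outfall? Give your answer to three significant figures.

Mass balance: C = (1990·14.00 + 59.60·41.40) / 2050 = 30330/2050 = 14.80 mg/L; combined flow 2050 L/s.
Half-life 22.5 h → k = ln 2 / 22.5 = 0.03081 h⁻¹ = 0.7394 d⁻¹.
First-order decay: C = 14.80·exp(−k·t) = 14.80·0.4517 = 6.683 mg/L.
Second outfall: C = (2050·6.683 + 257.0·313.0)/2307 = 40.81 mg/L.

40.8 mg/L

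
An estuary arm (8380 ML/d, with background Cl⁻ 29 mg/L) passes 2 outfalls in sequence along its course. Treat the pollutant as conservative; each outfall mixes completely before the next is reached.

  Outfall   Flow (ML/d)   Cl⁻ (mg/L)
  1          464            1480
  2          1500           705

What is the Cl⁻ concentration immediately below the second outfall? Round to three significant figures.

After outfall 1: Q = 8380 + 464.0 = 8844 ML/d; C = (8380·29.00 + 464.0·1480)/8844 = 105.1 mg/L.
After outfall 2: Q = 8844 + 1500 = 10340 ML/d; C = (8844·105.1 + 1500·705.0)/10340 = 192.1 mg/L.

192 mg/L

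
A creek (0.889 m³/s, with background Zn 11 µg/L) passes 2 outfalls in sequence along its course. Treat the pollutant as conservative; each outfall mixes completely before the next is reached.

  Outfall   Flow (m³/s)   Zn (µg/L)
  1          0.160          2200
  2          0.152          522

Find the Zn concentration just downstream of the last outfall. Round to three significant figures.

367 µg/L

Below outfall 1: Q → 1.049 m³/s, C = (0.8890·11.00 + 0.1600·2200)/1.049 = 344.9 µg/L.
Below outfall 2: Q → 1.201 m³/s, C = (1.049·344.9 + 0.1520·522.0)/1.201 = 367.3 µg/L.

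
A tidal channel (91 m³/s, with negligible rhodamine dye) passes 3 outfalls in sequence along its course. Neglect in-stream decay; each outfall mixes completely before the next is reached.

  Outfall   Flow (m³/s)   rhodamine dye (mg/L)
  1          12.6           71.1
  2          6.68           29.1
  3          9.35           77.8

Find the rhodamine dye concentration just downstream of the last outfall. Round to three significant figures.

15.2 mg/L

After outfall 1: Q = 91.00 + 12.60 = 103.6 m³/s; C = (91.00·0 + 12.60·71.10)/103.6 = 8.647 mg/L.
After outfall 2: Q = 103.6 + 6.680 = 110.3 m³/s; C = (103.6·8.647 + 6.680·29.10)/110.3 = 9.886 mg/L.
After outfall 3: Q = 110.3 + 9.350 = 119.6 m³/s; C = (110.3·9.886 + 9.350·77.80)/119.6 = 15.19 mg/L.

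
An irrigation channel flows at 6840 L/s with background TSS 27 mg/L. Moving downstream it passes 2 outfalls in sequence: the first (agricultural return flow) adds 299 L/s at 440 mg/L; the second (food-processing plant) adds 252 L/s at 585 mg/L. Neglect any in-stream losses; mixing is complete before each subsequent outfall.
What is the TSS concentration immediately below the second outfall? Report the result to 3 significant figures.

62.7 mg/L

After outfall 1: Q = 6840 + 299.0 = 7139 L/s; C = (6840·27.00 + 299.0·440.0)/7139 = 44.30 mg/L.
After outfall 2: Q = 7139 + 252.0 = 7391 L/s; C = (7139·44.30 + 252.0·585.0)/7391 = 62.73 mg/L.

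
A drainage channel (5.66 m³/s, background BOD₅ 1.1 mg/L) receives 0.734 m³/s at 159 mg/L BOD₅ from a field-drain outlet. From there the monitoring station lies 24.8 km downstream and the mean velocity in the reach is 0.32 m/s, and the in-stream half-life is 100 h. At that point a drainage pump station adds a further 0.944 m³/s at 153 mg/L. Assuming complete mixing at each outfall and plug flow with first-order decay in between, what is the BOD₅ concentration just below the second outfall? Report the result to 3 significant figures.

Mixed concentration C = ΣQC/ΣQ = (5.660·1.100 + 0.7340·159.0) / 6.394 = 122.9/6.394 = 19.23 mg/L; combined flow 6.394 m³/s.
Travel time t = 24.8·1000 / 0.32 = 77500 s = 21.53 h.
Half-life 100 h → k = ln 2 / 100 = 0.006931 h⁻¹ = 0.1664 d⁻¹.
Applying C = C₀e^(−kt): 19.23 × 0.8614 = 16.56 mg/L.
Second outfall: C = (6.394·16.56 + 0.9440·153.0)/7.338 = 34.11 mg/L.

34.1 mg/L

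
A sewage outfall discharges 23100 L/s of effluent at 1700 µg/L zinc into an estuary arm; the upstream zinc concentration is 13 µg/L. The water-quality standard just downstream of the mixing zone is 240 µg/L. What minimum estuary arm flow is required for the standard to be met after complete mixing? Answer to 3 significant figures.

149000 L/s

Set C_mix = 240: (Q·13.00 + 23100·1700) / (Q + 23100) = 240
→ Q = 23100·(1700 − 240)/(240 − 13.00) = 148600 L/s.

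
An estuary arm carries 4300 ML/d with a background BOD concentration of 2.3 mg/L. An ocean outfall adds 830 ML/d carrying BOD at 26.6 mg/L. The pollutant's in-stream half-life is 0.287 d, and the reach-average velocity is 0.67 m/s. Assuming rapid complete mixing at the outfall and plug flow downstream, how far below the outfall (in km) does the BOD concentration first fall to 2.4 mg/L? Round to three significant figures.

Flow-weighted average: C = (4300·2.300 + 830.0·26.60) / 5130 = 31970/5130 = 6.232 mg/L.
Half-life 0.287 d → k = ln 2 / 0.287 = 2.415 d⁻¹.
Set 6.232·exp(−k·t) = 2.4 → t = ln(6.232/2.4)/k = 34130 s = 9.482 h.
Distance = v·t = 0.67·34130 = 22870 m = 22.87 km.

22.9 km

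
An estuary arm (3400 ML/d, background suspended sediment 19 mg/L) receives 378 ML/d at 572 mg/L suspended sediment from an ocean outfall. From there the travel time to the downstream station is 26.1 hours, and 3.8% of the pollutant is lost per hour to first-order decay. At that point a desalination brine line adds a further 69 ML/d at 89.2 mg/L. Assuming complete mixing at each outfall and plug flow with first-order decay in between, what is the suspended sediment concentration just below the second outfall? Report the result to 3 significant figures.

Flow-weighted average: C = (3400·19.00 + 378.0·572.0) / 3778 = 280800/3778 = 74.33 mg/L; combined flow 3778 ML/d.
3.8%/h lost → k = −ln(1 − 0.038) = 0.03874 h⁻¹.
Applying C = C₀e^(−kt): 74.33 × 0.3638 = 27.04 mg/L.
At the second outfall, C = (3778·27.04 + 69.00·89.20) / (3778 + 69.00) = 28.16 mg/L.

28.2 mg/L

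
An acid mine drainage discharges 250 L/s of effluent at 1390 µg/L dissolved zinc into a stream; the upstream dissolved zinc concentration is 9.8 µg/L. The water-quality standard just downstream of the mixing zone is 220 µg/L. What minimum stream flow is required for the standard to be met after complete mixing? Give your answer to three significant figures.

Set C_mix = 220: (Q·9.800 + 250.0·1390) / (Q + 250.0) = 220
→ Q = 250.0·(1390 − 220)/(220 − 9.800) = 1392 L/s.

1390 L/s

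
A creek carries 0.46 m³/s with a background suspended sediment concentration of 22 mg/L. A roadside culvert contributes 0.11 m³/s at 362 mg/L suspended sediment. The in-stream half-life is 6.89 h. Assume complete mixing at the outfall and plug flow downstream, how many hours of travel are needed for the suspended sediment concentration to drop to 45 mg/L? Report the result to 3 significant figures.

Conservation of mass: C = (0.4600·22.00 + 0.1100·362.0) / 0.5700 = 49.94/0.5700 = 87.61 mg/L.
Half-life 6.89 h → k = ln 2 / 6.89 = 0.1006 h⁻¹ = 2.414 d⁻¹.
87.61·exp(−k·t) = 45 → t = ln(87.61/45)/k = 23840 s = 6.623 h.

6.62 h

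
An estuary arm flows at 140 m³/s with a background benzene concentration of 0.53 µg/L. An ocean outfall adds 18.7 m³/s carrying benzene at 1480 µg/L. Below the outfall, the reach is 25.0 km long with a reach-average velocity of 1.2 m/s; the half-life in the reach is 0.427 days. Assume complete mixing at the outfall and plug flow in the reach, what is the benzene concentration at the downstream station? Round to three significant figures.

Flow-weighted average: C = (140.0·0.5300 + 18.70·1480) / 158.7 = 27750/158.7 = 174.9 µg/L.
Travel time t = 25.0·1000 / 1.2 = 20830 s = 5.787 h.
Half-life 0.427 d → k = ln 2 / 0.427 = 1.623 d⁻¹.
Applying C = C₀e^(−kt): 174.9 × 0.6761 = 118.2 µg/L.

118 µg/L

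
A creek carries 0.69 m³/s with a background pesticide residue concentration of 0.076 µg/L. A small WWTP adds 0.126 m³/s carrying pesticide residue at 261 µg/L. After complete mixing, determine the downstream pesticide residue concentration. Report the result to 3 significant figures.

Flow-weighted average: C = (0.6900·0.07600 + 0.1260·261.0) / 0.8160 = 32.94/0.8160 = 40.37 µg/L.

40.4 µg/L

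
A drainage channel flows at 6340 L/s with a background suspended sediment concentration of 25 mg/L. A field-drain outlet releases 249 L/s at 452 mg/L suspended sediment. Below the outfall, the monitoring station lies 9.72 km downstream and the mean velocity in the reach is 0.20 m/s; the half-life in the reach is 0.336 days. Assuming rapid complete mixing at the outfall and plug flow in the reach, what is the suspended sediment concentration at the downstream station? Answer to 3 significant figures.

After mixing, C = (6340·25.00 + 249.0·452.0) / 6589 = 271000/6589 = 41.14 mg/L.
Travel time t = 9.72·1000 / 0.20 = 48600 s = 13.50 h.
Half-life 0.336 d → k = ln 2 / 0.336 = 2.063 d⁻¹.
Applying C = C₀e^(−kt): 41.14 × 0.3134 = 12.89 mg/L.

12.9 mg/L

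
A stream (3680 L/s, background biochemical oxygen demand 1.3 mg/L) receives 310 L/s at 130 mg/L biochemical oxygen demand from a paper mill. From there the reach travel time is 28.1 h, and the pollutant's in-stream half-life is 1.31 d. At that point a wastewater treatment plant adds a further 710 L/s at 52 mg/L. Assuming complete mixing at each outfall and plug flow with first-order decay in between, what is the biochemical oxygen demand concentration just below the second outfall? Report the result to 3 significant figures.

Mass balance: C = (3680·1.300 + 310.0·130.0) / 3990 = 45080/3990 = 11.30 mg/L; combined flow 3990 L/s.
Half-life 1.31 d → k = ln 2 / 1.31 = 0.5291 d⁻¹.
Applying C = C₀e^(−kt): 11.30 × 0.5382 = 6.081 mg/L.
Second outfall: C = (3990·6.081 + 710.0·52.00)/4700 = 13.02 mg/L.

13.0 mg/L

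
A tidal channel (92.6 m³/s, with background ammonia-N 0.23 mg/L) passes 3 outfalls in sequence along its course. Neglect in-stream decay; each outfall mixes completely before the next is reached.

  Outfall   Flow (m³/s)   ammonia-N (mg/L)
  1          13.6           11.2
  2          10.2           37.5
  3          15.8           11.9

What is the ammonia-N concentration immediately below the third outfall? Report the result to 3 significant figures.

5.63 mg/L

Outfall 1: combined Q = 106.2 m³/s; C = (92.60·0.2300 + 13.60·11.20)/106.2 = 1.635 mg/L.
Outfall 2: combined Q = 116.4 m³/s; C = (106.2·1.635 + 10.20·37.50)/116.4 = 4.778 mg/L.
Outfall 3: combined Q = 132.2 m³/s; C = (116.4·4.778 + 15.80·11.90)/132.2 = 5.629 mg/L.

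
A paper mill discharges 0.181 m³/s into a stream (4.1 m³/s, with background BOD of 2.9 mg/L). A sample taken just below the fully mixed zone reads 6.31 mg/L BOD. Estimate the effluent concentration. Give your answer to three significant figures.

Mass balance: 4.100·2.900 + 0.1810·Cₑ = 4.281·6.310
→ Cₑ = (4.281·6.310 − 4.100·2.900) / 0.1810 = 83.55 mg/L.

83.6 mg/L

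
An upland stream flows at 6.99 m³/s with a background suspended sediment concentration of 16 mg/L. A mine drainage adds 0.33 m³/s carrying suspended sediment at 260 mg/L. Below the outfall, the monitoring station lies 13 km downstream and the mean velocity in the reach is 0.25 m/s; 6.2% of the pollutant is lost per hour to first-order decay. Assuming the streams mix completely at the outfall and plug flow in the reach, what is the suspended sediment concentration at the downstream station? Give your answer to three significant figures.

10.7 mg/L

Mixed concentration C = ΣQC/ΣQ = (6.990·16.00 + 0.3300·260.0) / 7.320 = 197.6/7.320 = 27.00 mg/L.
Travel time t = 13·1000 / 0.25 = 52000 s = 14.44 h.
6.2%/h lost → k = −ln(1 − 0.062) = 0.06401 h⁻¹.
Decay over the reach: 27.00·exp(−kt) = 27.00·0.3967 = 10.71 mg/L.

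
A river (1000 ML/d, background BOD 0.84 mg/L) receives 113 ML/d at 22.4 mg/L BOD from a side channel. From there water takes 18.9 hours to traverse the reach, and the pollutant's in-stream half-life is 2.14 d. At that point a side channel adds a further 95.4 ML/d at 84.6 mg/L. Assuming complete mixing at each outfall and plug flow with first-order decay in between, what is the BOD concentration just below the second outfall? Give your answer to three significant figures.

8.84 mg/L

After mixing, C = (1000·0.8400 + 113.0·22.40) / 1113 = 3371/1113 = 3.029 mg/L; combined flow 1113 ML/d.
Half-life 2.14 d → k = ln 2 / 2.14 = 0.3239 d⁻¹.
After decay, C = 3.029 × e^(−kt) = 3.029 × 0.7749 = 2.347 mg/L.
At the second outfall, C = (1113·2.347 + 95.40·84.60) / (1113 + 95.40) = 8.841 mg/L.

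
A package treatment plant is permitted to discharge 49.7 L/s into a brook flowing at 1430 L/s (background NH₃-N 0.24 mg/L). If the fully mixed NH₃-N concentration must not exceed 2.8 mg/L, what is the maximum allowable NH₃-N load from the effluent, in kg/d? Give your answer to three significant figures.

Mass balance at the limit: 1430·0.2400 + 49.70·Cₑ = 1480·2.8 → Cₑ = 76.46 mg/L.
49.70 L/s = 0.04970 m³/s. Load = 0.04970 m³/s × 76.46 g/m³ × 86 400 s/d = 328.3 kg/d.

328 kg/d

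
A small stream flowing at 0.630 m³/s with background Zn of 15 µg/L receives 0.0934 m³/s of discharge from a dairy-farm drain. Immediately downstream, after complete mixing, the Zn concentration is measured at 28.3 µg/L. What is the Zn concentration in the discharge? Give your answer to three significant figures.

Mass balance: 0.6300·15.00 + 0.09340·Cₑ = 0.7234·28.30
→ Cₑ = (0.7234·28.30 − 0.6300·15.00) / 0.09340 = 118.0 µg/L.

118 µg/L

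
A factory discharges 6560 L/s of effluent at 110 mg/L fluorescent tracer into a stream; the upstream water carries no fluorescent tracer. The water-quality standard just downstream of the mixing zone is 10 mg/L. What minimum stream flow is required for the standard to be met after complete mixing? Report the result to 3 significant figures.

65600 L/s

Set C_mix = 10: (Q·0 + 6560·110.0) / (Q + 6560) = 10
→ Q = 6560·(110.0 − 10)/(10 − 0) = 65600 L/s.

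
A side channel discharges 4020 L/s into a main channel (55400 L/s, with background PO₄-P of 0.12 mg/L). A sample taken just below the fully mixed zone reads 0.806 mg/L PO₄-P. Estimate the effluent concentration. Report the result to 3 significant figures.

10.3 mg/L

Mass balance: 55400·0.1200 + 4020·Cₑ = 59420·0.8060
→ Cₑ = (59420·0.8060 − 55400·0.1200) / 4020 = 10.26 mg/L.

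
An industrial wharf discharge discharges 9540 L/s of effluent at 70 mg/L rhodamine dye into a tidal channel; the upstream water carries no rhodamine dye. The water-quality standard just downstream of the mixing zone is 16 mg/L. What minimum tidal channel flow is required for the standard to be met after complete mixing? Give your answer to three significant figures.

Set C_mix = 16: (Q·0 + 9540·70.00) / (Q + 9540) = 16
→ Q = 9540·(70.00 − 16)/(16 − 0) = 32200 L/s.

32200 L/s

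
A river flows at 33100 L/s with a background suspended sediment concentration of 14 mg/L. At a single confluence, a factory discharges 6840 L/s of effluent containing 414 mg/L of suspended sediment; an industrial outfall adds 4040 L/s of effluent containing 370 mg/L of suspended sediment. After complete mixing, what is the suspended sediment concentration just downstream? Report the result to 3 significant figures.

109 mg/L

Mass balance: C = (33100·14.00 + 6840·414.0 + 4040·370.0) / 43980 = 4790000/43980 = 108.9 mg/L.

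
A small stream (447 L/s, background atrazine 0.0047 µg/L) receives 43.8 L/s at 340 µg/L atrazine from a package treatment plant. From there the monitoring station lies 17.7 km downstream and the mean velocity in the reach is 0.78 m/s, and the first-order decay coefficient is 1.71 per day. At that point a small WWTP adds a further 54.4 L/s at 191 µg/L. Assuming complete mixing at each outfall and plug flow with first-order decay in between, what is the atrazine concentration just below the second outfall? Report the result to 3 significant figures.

After mixing, C = (447.0·0.004700 + 43.80·340.0) / 490.8 = 14890/490.8 = 30.35 µg/L; combined flow 490.8 L/s.
Travel time t = 17.7·1000 / 0.78 = 22690 s = 6.303 h.
After decay, C = 30.35 × e^(−kt) = 30.35 × 0.6382 = 19.37 µg/L.
At the second outfall, C = (490.8·19.37 + 54.40·191.0) / (490.8 + 54.40) = 36.49 µg/L.

36.5 µg/L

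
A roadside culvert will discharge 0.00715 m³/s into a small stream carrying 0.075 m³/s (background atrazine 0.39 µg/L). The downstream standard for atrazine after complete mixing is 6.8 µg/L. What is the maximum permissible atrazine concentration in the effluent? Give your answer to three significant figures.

74.0 µg/L

At the limit, (Qr·Cr + Qe·Cₑ)/(Qr + Qe) = 6.8:
Cₑ = (0.08215·6.8 − 0.07500·0.3900) / 0.007150 = 74.04 µg/L.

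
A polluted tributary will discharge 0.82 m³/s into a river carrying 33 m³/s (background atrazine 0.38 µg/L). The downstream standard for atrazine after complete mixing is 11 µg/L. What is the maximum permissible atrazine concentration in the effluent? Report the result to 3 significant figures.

438 µg/L

At the limit, (Qr·Cr + Qe·Cₑ)/(Qr + Qe) = 11:
Cₑ = (33.82·11 − 33.00·0.3800) / 0.8200 = 438.4 µg/L.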